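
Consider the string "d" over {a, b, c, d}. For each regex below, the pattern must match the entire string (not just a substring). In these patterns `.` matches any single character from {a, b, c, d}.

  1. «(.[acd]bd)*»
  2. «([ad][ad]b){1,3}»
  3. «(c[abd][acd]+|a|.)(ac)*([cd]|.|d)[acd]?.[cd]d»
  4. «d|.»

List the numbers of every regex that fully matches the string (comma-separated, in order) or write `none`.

4

1 → no match
2 → no match — must end with "b"
3 → no match
4 → match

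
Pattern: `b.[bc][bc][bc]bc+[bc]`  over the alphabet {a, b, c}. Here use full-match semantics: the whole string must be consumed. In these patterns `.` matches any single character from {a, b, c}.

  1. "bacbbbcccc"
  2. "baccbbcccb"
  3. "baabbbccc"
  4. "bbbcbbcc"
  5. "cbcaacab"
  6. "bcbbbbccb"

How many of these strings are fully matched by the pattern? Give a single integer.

1 → match
2 → match
3 → no match
4 → match
5 → no match — must start with "b"
6 → match
Total matched: 4

4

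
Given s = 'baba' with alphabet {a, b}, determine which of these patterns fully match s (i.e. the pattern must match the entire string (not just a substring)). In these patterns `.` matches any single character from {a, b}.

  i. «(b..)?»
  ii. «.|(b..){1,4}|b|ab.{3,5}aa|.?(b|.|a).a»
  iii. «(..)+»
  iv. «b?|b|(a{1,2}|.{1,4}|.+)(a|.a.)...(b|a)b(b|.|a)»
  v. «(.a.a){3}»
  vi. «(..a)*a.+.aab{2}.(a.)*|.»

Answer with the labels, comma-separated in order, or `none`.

ii, iii

i → no match
ii → match
iii → match
iv → no match
v → no match
vi → no match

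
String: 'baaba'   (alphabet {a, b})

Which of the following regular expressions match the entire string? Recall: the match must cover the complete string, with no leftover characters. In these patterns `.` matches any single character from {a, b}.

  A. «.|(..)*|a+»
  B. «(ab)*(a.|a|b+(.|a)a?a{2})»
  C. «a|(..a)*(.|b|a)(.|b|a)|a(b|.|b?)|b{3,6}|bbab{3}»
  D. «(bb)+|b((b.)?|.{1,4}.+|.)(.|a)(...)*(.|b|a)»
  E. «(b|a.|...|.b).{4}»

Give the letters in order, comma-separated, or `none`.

C, D, E

A → no match
B → no match
C → match
D → match
E → match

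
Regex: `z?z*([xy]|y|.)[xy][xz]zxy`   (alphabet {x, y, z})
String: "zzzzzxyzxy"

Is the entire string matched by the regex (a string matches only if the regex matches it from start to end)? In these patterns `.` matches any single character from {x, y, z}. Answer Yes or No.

No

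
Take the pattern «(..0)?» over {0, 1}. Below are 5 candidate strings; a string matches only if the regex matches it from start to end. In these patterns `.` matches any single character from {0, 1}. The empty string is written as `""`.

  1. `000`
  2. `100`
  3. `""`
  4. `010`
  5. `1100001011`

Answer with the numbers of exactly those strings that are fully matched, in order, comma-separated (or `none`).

1 → match
2 → match
3 → match
4 → match
5 → no match

1, 2, 3, 4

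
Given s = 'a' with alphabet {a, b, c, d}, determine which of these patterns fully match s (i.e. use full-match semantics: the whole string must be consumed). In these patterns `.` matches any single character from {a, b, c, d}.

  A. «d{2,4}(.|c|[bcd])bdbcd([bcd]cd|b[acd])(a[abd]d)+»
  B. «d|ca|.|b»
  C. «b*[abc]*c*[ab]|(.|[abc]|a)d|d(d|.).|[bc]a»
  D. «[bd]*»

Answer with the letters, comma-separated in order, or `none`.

B, C

A → no match — must start with 'd'
B → match
C → match
D → no match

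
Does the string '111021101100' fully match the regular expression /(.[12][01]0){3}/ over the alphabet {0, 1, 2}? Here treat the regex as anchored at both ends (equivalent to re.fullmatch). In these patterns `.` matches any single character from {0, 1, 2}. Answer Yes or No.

Yes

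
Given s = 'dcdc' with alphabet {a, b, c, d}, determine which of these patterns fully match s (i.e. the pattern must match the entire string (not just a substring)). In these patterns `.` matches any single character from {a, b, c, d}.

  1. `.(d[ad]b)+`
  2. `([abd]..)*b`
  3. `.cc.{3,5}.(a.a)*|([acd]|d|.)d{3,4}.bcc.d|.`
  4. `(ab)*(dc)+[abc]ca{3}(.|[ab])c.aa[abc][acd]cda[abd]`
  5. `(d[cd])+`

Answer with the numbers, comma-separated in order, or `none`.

5

1 → no match — must end with 'b'
2 → no match — must end with 'b'
3 → no match
4 → no match
5 → match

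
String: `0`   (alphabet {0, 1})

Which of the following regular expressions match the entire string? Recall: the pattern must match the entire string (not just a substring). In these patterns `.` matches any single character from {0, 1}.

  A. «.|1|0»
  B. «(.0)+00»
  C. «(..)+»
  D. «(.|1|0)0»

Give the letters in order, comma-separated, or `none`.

A

A → match
B → no match — must end with `000`
C → no match
D → no match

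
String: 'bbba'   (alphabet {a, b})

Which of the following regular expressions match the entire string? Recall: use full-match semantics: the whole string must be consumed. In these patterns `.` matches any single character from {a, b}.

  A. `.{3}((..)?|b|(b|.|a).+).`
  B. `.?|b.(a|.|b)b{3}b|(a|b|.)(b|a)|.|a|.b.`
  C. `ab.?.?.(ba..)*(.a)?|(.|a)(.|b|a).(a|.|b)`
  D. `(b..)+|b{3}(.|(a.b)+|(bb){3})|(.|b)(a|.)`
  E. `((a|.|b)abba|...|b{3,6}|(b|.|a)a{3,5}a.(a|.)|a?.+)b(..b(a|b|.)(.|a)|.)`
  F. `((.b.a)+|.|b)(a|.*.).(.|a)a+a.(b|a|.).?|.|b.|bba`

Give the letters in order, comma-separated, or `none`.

A, C, D, E

A → match
B → no match
C → match
D → match
E → match
F → no match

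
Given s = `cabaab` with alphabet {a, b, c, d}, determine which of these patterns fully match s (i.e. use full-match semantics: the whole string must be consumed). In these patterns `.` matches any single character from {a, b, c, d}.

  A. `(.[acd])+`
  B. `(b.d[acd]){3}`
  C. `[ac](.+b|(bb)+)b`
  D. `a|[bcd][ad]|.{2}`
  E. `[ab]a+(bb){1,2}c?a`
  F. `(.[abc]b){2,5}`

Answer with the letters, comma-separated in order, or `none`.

A → no match
B → no match — must start with `b`
C → no match
D → no match
E → no match — must end with `a`
F → match

F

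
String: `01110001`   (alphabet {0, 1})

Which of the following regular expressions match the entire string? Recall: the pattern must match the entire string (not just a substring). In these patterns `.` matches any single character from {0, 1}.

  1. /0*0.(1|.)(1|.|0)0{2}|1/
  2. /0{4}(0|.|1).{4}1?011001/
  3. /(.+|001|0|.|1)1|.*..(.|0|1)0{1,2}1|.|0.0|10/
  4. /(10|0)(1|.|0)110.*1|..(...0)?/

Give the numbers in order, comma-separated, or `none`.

3, 4

1 → no match
2 → no match — must end with `011001`
3 → match
4 → match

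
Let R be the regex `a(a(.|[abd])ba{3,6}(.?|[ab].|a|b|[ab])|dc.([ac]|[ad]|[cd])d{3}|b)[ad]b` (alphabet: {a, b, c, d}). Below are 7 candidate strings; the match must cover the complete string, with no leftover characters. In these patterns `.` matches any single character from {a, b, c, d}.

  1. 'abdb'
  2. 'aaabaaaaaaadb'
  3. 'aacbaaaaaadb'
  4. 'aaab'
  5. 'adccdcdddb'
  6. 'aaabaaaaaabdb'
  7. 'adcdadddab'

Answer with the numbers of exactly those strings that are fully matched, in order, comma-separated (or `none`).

1 → match
2 → match
3 → match
4 → no match
5 → no match
6 → match
7 → match

1, 2, 3, 6, 7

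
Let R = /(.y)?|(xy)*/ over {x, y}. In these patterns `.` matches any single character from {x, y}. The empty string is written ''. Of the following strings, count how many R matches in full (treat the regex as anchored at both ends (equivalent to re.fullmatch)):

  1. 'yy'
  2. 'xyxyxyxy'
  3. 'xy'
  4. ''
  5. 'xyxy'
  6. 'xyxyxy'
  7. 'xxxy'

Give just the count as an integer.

1 → match
2 → match
3 → match
4 → match
5 → match
6 → match
7 → no match
Total matched: 6

6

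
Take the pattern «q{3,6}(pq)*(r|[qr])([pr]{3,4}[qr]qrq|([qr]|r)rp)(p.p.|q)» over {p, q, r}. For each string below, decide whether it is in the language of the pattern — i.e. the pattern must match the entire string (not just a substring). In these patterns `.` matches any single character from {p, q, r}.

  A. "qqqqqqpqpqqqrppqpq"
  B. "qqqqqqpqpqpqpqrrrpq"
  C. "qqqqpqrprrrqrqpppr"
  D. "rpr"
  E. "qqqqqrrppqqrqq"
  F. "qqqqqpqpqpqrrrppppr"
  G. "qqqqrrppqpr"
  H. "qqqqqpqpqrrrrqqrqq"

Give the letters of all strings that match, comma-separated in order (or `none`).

A, B, C, E, F, G, H

A → match
B → match
C → match
D → no match — must start with "q"
E → match
F → match
G → match
H → match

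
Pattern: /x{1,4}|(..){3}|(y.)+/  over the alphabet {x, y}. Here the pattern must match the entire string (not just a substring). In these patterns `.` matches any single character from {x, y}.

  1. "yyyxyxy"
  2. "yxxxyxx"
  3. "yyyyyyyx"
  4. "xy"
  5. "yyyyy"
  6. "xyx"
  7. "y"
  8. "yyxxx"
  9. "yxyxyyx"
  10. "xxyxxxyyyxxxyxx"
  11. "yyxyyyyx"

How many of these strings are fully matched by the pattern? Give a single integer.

1 → no match
2 → no match
3 → match
4 → no match
5 → no match
6 → no match
7 → no match
8 → no match
9 → no match
10 → no match
11 → no match
Total matched: 1

1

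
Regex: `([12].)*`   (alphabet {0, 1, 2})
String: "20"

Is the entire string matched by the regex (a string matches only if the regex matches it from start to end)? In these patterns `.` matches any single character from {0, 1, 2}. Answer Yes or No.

Yes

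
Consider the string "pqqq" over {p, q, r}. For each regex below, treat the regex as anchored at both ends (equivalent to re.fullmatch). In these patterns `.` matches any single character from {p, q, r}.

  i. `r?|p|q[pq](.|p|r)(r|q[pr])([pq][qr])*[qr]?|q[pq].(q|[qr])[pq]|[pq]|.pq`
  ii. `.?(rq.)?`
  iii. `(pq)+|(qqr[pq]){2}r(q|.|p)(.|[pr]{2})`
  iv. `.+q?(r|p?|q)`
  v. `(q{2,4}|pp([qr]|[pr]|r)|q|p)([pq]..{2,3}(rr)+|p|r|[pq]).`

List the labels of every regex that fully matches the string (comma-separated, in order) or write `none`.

iv

i → no match
ii → no match
iii → no match
iv → match
v → no match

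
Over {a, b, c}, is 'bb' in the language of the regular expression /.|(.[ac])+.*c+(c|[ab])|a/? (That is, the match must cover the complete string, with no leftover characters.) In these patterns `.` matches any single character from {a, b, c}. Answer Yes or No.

No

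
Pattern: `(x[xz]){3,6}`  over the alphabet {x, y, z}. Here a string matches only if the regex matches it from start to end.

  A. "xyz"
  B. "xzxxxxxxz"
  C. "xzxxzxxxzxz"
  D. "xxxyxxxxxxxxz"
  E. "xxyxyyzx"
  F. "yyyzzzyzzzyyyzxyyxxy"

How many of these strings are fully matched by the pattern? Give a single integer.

A → no match
B → no match
C → no match
D → no match
E → no match
F → no match — must start with "x"
Total matched: 0

0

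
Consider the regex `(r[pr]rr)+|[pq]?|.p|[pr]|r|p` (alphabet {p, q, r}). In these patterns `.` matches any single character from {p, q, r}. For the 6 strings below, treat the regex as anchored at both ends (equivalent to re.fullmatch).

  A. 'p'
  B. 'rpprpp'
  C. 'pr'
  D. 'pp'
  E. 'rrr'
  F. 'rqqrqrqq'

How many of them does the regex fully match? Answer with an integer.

2

A. 'p' → match
B. 'rpprpp' → no match
C. 'pr' → no match
D. 'pp' → match
E. 'rrr' → no match
F. 'rqqrqrqq' → no match
Total matched: 2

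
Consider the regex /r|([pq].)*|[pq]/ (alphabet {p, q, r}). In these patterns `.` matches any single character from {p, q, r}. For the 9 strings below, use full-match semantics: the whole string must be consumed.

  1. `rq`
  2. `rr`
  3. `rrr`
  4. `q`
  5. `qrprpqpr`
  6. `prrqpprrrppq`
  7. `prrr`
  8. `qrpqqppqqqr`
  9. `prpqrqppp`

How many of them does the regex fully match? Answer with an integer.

2

1 → no match
2 → no match
3 → no match
4 → match
5 → match
6 → no match
7 → no match
8 → no match
9 → no match
Total matched: 2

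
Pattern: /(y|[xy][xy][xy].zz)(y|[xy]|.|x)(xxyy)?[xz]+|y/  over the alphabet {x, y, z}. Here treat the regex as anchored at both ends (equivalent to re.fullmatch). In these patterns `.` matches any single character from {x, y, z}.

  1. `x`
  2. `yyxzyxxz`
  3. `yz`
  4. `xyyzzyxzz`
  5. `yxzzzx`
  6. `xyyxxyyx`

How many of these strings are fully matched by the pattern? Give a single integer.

1 → no match
2 → no match
3 → no match
4 → no match
5 → match
6 → no match
Total matched: 1

1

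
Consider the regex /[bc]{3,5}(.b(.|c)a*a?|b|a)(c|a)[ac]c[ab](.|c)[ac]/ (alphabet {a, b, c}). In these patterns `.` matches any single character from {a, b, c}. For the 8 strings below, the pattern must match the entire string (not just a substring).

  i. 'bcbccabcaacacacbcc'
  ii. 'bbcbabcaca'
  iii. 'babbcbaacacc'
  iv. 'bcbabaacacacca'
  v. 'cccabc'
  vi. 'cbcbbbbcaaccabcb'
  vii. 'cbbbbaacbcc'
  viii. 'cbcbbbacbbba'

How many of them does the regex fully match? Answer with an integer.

i → no match
ii. 'bbcbabcaca' → no match
iii. 'babbcbaacacc' → no match
iv → no match
v. 'cccabc' → no match
vi → no match
vii. 'cbbbbaacbcc' → match
viii. 'cbcbbbacbbba' → no match
Total matched: 1

1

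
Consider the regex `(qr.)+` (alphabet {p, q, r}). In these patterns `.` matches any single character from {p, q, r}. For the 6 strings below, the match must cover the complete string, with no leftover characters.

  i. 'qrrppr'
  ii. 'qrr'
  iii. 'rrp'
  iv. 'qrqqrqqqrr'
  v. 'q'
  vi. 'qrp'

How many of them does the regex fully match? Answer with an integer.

2

i → no match
ii → match
iii → no match — must start with 'qr'
iv → no match
v → no match — must start with 'qr'
vi → match
Total matched: 2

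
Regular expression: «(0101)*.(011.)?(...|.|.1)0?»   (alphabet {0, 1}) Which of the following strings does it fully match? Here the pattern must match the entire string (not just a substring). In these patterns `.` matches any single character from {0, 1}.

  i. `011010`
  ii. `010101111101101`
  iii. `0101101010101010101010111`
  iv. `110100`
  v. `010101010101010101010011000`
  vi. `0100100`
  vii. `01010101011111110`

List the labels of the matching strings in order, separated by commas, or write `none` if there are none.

i → no match
ii → no match
iii → no match
iv → no match
v → match
vi → no match
vii → no match

v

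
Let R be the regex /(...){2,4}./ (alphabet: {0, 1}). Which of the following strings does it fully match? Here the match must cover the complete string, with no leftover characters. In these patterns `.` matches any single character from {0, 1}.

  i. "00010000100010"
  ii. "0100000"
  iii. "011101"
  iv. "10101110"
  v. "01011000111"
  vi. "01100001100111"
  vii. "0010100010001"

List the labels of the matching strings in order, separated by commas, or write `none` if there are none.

i → no match
ii → match
iii → no match
iv → no match
v → no match
vi → no match
vii → match

ii, vii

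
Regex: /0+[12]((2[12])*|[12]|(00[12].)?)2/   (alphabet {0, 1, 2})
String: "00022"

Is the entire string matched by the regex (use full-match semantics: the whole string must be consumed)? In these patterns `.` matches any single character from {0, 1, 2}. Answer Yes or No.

Yes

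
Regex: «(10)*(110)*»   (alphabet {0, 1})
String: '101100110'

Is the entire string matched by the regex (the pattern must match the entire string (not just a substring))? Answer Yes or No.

No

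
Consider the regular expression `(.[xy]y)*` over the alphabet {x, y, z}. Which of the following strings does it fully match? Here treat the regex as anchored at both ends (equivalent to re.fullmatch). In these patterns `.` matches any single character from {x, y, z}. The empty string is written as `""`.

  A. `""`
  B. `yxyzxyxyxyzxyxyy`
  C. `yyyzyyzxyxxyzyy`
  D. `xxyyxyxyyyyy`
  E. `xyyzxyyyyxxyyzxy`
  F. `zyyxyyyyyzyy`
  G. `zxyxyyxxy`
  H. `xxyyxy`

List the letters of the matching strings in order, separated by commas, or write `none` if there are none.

A, C, D, F, G, H

A → match
B → no match
C → match
D → match
E → no match
F → match
G → match
H → match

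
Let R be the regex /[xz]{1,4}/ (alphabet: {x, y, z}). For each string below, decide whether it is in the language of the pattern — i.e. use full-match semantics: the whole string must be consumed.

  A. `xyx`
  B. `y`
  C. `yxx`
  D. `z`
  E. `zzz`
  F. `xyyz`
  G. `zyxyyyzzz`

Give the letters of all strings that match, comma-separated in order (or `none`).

A → no match
B → no match
C → no match
D → match
E → match
F → no match
G → no match

D, E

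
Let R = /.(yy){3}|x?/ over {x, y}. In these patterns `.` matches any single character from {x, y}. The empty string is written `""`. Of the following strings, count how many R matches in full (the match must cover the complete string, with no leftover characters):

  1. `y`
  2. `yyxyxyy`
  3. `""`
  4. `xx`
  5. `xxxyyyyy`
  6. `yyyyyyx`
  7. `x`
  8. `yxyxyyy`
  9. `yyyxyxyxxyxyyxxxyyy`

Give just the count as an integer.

2

1. `y` → no match
2. `yyxyxyy` → no match
3. `""` → match
4. `xx` → no match
5. `xxxyyyyy` → no match
6. `yyyyyyx` → no match
7. `x` → match
8. `yxyxyyy` → no match
9 → no match
Total matched: 2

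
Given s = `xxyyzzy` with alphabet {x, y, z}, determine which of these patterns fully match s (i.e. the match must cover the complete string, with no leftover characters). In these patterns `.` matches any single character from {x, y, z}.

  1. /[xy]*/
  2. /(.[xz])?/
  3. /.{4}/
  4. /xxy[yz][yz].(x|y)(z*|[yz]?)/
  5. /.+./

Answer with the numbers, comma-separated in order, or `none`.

4, 5

1 → no match
2 → no match
3 → no match
4 → match
5 → match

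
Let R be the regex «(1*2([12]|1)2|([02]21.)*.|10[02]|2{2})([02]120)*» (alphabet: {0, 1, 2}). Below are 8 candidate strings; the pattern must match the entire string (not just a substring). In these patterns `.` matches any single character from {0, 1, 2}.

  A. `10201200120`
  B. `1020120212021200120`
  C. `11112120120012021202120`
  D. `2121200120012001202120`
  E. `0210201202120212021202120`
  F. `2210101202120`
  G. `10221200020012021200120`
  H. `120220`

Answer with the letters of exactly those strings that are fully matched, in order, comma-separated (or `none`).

A → match
B → match
C → match
D → no match
E → match
F → match
G → no match
H → no match

A, B, C, E, F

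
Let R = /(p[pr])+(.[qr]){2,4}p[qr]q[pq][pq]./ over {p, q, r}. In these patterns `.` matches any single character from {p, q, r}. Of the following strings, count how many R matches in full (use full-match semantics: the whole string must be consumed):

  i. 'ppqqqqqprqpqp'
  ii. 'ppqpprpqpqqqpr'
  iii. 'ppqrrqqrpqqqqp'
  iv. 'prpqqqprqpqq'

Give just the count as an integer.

i → no match
ii → no match
iii → match
iv → match
Total matched: 2

2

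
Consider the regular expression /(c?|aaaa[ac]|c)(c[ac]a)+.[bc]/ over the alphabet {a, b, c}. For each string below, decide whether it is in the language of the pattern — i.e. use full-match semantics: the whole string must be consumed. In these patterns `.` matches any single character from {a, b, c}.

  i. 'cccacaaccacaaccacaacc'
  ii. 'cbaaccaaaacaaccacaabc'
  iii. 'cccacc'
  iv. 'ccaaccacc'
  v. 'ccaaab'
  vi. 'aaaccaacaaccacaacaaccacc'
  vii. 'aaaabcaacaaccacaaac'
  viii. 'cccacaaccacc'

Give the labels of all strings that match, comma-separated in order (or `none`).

i, iii, iv, v, viii

i → match
ii → no match
iii → match
iv → match
v → match
vi → no match
vii → no match
viii → match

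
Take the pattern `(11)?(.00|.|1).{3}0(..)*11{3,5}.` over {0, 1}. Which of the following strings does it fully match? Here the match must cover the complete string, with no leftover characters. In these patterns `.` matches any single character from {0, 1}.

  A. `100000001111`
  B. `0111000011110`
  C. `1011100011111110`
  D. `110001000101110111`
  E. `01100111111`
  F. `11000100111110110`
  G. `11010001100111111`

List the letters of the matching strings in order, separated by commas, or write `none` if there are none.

E, G

A → no match
B → no match
C → no match
D → no match
E → match
F → no match
G → match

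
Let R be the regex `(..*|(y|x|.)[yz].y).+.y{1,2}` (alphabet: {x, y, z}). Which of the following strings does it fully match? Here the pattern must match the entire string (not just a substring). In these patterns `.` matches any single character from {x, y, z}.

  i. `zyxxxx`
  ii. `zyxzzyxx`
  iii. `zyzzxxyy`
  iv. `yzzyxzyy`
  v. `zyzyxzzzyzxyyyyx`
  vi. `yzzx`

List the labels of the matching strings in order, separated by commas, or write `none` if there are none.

iii, iv

i → no match — must end with `y`
ii → no match — must end with `y`
iii → match
iv → match
v → no match — must end with `y`
vi → no match — must end with `y`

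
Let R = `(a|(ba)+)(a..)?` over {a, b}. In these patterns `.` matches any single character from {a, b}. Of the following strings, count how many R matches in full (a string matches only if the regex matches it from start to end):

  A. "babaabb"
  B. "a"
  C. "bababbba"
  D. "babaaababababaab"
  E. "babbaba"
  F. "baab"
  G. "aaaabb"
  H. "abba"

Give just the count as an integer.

2

A → match
B → match
C → no match
D → no match
E → no match
F → no match
G → no match
H → no match
Total matched: 2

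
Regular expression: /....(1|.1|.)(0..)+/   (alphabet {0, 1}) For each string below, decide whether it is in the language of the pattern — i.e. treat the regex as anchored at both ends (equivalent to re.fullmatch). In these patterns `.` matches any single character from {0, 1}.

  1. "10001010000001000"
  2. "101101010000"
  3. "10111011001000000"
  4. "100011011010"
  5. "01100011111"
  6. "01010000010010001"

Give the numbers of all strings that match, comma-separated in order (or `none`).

1 → match
2 → match
3 → match
4 → match
5 → no match
6 → match

1, 2, 3, 4, 6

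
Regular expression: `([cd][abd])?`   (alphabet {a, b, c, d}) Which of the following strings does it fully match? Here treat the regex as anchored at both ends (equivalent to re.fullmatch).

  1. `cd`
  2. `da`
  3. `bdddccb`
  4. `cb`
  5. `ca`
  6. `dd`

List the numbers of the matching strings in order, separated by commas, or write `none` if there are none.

1, 2, 4, 5, 6

1. `cd` → match
2. `da` → match
3. `bdddccb` → no match
4. `cb` → match
5. `ca` → match
6. `dd` → match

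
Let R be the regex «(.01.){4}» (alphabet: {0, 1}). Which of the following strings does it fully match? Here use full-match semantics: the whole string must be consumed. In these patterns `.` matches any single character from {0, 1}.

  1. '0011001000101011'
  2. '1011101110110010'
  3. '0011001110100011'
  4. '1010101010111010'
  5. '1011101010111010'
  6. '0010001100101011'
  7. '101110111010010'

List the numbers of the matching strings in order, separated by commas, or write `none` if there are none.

1 → match
2 → match
3 → match
4 → match
5 → match
6 → match
7 → no match

1, 2, 3, 4, 5, 6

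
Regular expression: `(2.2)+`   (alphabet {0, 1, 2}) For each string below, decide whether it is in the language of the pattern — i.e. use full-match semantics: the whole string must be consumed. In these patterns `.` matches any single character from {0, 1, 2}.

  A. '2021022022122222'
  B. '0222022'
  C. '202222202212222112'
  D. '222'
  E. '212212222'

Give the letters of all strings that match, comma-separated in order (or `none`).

D, E

A → no match
B → no match — must start with '2'
C → no match
D → match
E → match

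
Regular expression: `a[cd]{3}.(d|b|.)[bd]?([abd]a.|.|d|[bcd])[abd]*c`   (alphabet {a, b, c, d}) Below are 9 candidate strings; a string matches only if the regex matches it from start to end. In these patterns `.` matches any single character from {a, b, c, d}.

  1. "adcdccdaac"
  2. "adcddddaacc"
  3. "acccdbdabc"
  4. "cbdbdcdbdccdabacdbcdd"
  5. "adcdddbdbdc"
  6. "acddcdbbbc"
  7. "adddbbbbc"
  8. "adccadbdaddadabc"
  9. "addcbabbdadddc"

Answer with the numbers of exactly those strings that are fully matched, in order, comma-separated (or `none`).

1, 2, 3, 5, 6, 7, 8, 9

1 → match
2 → match
3 → match
4 → no match — must start with "a"
5 → match
6 → match
7 → match
8 → match
9 → match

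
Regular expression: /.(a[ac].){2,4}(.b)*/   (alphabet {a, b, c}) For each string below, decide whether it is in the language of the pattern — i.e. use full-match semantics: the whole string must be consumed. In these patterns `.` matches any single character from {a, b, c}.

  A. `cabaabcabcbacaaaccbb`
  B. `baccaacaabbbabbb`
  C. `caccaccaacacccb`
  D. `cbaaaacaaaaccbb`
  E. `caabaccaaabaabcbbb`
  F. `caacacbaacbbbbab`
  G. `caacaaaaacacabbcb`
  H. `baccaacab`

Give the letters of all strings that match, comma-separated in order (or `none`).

A → no match
B → match
C → match
D → no match
E → no match
F → match
G → match
H → match

B, C, F, G, H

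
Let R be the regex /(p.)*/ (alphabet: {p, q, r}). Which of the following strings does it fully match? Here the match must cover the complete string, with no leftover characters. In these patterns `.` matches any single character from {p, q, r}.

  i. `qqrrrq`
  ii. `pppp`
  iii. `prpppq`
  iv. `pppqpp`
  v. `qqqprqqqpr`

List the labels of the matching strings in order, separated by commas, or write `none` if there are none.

i. `qqrrrq` → no match
ii. `pppp` → match
iii. `prpppq` → match
iv. `pppqpp` → match
v. `qqqprqqqpr` → no match

ii, iii, iv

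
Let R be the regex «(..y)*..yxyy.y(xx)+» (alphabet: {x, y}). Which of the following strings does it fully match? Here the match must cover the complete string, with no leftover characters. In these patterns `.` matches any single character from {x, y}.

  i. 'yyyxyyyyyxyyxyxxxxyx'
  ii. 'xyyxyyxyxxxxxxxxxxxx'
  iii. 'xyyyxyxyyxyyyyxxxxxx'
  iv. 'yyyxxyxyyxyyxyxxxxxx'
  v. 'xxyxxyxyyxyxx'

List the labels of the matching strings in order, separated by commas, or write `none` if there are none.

ii, iii, iv, v

i → no match — must end with 'xx'
ii → match
iii → match
iv → match
v → match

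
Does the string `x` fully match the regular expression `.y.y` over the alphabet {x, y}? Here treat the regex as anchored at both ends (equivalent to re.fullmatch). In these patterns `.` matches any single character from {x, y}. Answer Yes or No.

No

Every match must end with `y`, but `x` does not.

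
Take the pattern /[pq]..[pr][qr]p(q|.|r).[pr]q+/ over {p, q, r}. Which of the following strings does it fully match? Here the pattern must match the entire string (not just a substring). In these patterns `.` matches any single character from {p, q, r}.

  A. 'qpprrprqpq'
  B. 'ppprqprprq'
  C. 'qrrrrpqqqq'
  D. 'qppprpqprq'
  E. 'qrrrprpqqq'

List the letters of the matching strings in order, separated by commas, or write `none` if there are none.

A, B, D

A → match
B → match
C → no match
D → match
E → no match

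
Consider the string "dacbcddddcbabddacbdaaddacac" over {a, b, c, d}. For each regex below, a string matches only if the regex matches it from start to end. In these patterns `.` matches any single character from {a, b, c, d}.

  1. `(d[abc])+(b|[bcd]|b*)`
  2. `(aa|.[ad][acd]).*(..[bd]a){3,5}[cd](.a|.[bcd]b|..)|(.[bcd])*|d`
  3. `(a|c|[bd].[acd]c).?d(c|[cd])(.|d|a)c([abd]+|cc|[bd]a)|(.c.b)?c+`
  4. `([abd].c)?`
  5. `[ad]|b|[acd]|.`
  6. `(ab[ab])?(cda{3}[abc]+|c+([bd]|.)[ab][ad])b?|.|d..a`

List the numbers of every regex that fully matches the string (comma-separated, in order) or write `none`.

1 → no match
2 → match
3 → no match
4 → no match
5 → no match
6 → no match

2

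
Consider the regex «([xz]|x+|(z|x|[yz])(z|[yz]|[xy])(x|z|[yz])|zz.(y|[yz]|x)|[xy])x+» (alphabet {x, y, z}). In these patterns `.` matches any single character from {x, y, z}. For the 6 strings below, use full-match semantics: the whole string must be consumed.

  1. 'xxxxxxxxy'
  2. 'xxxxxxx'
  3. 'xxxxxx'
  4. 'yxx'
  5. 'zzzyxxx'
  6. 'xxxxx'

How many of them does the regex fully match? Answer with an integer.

1 → no match — must end with 'x'
2 → match
3 → match
4 → match
5 → match
6 → match
Total matched: 5

5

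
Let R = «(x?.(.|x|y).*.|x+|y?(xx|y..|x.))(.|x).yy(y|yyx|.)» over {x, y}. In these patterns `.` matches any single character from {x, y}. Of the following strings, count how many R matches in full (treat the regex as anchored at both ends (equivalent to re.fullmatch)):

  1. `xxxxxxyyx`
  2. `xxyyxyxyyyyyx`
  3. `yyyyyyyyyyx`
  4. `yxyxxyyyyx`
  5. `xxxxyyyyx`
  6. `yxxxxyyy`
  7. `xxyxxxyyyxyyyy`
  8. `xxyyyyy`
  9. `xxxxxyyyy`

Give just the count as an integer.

1. `xxxxxxyyx` → match
2 → match
3. `yyyyyyyyyyx` → match
4. `yxyxxyyyyx` → match
5. `xxxxyyyyx` → match
6. `yxxxxyyy` → match
7 → match
8. `xxyyyyy` → match
9. `xxxxxyyyy` → match
Total matched: 9

9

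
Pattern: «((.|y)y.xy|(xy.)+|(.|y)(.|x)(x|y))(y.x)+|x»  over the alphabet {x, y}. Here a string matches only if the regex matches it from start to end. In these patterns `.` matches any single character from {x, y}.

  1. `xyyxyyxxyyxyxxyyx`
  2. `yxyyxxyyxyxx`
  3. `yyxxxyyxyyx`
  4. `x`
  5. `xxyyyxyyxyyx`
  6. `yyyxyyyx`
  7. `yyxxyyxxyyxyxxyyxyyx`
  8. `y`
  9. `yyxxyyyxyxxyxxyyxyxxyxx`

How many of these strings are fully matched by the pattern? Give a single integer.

7

1 → match
2 → match
3 → no match
4 → match
5 → match
6 → match
7 → match
8 → no match — must end with `x`
9 → match
Total matched: 7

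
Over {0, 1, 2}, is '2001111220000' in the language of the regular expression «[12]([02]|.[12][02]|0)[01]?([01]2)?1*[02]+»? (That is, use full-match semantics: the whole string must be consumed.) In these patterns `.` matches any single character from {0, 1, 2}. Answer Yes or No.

Yes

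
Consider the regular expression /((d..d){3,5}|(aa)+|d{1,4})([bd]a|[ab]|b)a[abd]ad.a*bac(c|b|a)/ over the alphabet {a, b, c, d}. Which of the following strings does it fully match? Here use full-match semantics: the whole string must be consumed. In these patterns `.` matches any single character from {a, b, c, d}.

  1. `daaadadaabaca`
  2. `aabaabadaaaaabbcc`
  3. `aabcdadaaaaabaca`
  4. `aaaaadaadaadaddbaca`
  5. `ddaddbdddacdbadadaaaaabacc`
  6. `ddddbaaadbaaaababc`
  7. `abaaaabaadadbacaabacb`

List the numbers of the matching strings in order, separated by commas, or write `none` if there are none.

5

1 → no match
2 → no match
3 → no match
4 → no match
5 → match
6 → no match
7 → no match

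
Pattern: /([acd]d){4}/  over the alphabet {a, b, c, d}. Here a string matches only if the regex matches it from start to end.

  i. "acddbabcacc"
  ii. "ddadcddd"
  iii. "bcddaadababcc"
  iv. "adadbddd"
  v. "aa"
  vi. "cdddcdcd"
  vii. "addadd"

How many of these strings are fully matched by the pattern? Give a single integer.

2

i. "acddbabcacc" → no match — must end with "d"
ii. "ddadcddd" → match
iii → no match — must end with "d"
iv. "adadbddd" → no match
v. "aa" → no match — must end with "d"
vi. "cdddcdcd" → match
vii. "addadd" → no match
Total matched: 2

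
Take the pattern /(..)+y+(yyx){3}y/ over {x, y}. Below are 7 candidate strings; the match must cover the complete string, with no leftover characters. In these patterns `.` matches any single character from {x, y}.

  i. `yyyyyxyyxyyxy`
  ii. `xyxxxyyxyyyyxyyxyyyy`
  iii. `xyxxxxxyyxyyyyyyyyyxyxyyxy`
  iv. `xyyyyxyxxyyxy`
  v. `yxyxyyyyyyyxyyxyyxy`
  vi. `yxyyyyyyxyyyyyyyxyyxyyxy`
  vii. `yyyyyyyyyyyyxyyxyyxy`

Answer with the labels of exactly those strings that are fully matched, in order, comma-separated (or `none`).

i → match
ii → no match — must end with `yyxy`
iii → no match
iv → no match
v → match
vi → match
vii → match

i, v, vi, vii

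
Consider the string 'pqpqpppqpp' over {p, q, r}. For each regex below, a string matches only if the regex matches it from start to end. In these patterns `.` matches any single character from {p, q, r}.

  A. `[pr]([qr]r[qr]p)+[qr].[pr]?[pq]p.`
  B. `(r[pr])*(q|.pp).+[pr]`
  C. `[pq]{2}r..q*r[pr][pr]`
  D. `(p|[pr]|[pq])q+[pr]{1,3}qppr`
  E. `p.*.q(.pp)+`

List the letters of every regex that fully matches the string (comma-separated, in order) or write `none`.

A → no match
B → no match
C → no match
D → no match — must end with 'qppr'
E → match

E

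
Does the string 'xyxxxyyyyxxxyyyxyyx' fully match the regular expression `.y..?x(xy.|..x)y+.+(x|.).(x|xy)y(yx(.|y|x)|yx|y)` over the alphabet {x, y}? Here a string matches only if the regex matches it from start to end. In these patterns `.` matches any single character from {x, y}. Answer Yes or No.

Yes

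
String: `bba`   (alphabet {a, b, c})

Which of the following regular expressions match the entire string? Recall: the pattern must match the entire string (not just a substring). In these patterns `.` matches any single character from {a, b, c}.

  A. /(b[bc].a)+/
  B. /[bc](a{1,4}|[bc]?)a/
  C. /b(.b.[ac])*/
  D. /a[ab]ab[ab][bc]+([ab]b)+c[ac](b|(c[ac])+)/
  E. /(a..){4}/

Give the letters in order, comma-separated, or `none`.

B

A → no match
B → match
C → no match
D → no match — must start with `a`
E → no match — must start with `a`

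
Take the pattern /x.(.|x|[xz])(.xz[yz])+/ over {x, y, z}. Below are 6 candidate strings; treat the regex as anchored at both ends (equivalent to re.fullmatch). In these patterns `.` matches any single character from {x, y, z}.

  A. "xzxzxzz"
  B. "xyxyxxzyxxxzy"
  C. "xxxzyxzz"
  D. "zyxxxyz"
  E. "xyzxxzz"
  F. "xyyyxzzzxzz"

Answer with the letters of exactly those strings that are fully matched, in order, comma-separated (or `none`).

A, E, F

A → match
B → no match
C → no match
D → no match — must start with "x"
E → match
F → match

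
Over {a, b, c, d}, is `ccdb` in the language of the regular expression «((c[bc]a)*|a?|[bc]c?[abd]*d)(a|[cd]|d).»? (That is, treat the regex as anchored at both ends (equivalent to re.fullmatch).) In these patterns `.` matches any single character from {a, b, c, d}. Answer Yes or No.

No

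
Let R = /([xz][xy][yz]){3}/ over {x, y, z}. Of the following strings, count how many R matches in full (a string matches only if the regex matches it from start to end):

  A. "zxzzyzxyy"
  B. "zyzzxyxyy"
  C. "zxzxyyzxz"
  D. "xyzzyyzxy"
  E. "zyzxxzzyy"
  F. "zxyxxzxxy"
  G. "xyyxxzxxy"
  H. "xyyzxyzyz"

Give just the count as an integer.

A → match
B → match
C → match
D → match
E → match
F → match
G → match
H → match
Total matched: 8

8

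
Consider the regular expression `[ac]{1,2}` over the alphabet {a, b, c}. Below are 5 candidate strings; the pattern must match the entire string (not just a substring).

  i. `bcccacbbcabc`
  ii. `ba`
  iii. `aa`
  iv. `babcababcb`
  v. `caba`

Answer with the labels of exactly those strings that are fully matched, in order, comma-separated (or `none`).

iii

i → no match
ii → no match
iii → match
iv → no match
v → no match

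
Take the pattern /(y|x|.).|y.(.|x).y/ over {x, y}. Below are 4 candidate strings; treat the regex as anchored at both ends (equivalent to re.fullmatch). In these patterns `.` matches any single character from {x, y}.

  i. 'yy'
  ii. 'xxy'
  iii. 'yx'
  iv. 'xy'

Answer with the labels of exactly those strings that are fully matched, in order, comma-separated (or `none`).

i → match
ii → no match
iii → match
iv → match

i, iii, iv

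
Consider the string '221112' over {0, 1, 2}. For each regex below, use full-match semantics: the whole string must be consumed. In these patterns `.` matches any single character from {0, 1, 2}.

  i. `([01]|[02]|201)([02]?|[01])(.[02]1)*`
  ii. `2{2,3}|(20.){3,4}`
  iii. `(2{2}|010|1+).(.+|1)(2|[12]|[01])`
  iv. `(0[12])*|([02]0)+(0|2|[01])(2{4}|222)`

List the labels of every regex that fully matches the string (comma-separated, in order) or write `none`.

iii

i → no match
ii → no match
iii → match
iv → no match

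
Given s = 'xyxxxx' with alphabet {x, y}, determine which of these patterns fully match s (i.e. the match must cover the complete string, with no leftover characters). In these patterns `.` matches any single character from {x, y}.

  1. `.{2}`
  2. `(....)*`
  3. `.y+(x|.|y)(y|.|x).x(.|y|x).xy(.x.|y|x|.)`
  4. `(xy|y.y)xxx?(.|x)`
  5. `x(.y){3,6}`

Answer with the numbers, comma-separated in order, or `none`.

4

1 → no match
2 → no match
3 → no match
4 → match
5 → no match — must end with 'y'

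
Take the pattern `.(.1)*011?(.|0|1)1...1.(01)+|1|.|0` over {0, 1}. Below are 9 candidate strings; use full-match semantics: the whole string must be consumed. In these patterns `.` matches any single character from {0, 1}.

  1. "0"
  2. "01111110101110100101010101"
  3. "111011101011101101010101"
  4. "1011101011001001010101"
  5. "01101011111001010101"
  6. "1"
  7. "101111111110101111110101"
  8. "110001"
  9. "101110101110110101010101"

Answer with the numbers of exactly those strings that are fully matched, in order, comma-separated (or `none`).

1, 2, 3, 4, 5, 6, 7, 9

1 → match
2 → match
3 → match
4 → match
5 → match
6 → match
7 → match
8 → no match
9 → match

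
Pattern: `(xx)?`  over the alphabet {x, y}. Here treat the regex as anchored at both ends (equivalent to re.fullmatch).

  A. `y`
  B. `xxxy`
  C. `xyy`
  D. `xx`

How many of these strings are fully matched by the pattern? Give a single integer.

A → no match
B → no match
C → no match
D → match
Total matched: 1

1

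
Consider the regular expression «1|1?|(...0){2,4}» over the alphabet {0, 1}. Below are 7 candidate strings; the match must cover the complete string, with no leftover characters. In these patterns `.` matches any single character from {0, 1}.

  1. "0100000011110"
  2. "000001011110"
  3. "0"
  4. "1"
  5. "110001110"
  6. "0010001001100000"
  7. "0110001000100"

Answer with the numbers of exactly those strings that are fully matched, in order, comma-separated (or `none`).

1 → no match
2 → no match
3 → no match
4 → match
5 → no match
6 → match
7 → no match

4, 6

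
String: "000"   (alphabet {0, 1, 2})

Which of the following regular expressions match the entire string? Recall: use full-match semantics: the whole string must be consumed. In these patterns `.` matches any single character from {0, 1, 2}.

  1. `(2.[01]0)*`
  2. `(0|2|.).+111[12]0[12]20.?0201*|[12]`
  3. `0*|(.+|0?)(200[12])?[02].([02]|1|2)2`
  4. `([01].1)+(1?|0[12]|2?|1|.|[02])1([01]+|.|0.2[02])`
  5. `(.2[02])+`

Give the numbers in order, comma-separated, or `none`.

3

1 → no match
2 → no match
3 → match
4 → no match
5 → no match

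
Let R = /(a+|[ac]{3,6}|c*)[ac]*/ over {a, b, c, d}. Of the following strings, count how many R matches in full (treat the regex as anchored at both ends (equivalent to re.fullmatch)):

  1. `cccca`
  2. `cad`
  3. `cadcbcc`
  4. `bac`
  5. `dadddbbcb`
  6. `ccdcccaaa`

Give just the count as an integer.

1

1 → match
2 → no match
3 → no match
4 → no match
5 → no match
6 → no match
Total matched: 1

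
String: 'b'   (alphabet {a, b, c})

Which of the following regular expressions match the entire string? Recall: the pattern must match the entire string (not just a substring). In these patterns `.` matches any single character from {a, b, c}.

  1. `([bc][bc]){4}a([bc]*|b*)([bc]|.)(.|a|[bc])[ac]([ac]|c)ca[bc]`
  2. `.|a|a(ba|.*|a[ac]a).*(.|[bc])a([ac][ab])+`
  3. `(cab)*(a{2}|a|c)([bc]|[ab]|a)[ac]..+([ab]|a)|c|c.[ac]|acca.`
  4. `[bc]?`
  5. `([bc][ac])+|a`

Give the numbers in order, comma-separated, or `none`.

1 → no match
2 → match
3 → no match
4 → match
5 → no match

2, 4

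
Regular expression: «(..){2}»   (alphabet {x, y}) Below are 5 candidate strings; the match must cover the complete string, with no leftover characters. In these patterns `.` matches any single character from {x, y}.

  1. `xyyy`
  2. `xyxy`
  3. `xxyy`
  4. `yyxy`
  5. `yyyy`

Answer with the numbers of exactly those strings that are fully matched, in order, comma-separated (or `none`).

1. `xyyy` → match
2. `xyxy` → match
3. `xxyy` → match
4. `yyxy` → match
5. `yyyy` → match

1, 2, 3, 4, 5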